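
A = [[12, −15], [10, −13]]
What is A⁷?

[[4758, −6945], [4630, −6817]]

tr A = −1 and det A = −6, so the characteristic polynomial is λ² − (−1)λ + (−6) with roots 2 and −3.
Eigenvectors give P = [[3, 1], [2, 1]] with P⁻¹ = [[1, −1], [−2, 3]], and A = P·diag(2, −3)·P⁻¹.
Then A⁷ = P·diag(128, −2187)·P⁻¹ = [[384, −2187], [256, −2187]] · [[1, −1], [−2, 3]] = [[4758, −6945], [4630, −6817]].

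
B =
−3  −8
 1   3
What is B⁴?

[[1, 0], [0, 1]]

B² = I (check: tr B = 0 and det B = −1), so B⁴ = I since 4 is even.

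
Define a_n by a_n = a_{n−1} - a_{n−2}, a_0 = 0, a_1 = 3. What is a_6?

0

With companion matrix B = [[1, -1], [1, 0]], [a_n, a_{n−1}]ᵀ = B·[a_{n−1}, a_{n−2}]ᵀ, so [a_6, a_5]ᵀ = B⁵·[a_1, a_0]ᵀ.
B⁵ = [[0, 1], [-1, 1]], giving [a_6, a_5]ᵀ = [[0], [-3]].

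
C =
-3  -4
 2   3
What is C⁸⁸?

[[1, 0], [0, 1]]

C² = I (check: tr C = 0 and det C = -1), so C⁸⁸ = I since 88 is even.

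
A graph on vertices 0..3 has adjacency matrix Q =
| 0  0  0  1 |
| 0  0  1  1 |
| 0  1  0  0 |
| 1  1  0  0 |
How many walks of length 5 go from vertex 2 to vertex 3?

0

The number of length-5 walks from vertex 2 to vertex 3 is entry (2,3) of Q⁵, where Q is the adjacency matrix.
Q² = [[1, 1, 0, 0], [1, 2, 0, 0], [0, 0, 1, 1], [0, 0, 1, 2]]
Q³ = [[0, 0, 1, 2], [0, 0, 2, 3], [1, 2, 0, 0], [2, 3, 0, 0]]
Q⁴ = [[2, 3, 0, 0], [3, 5, 0, 0], [0, 0, 2, 3], [0, 0, 3, 5]]
Q⁵ = [[0, 0, 3, 5], [0, 0, 5, 8], [3, 5, 0, 0], [5, 8, 0, 0]]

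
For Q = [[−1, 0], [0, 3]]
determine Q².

[[1, 0], [0, 9]]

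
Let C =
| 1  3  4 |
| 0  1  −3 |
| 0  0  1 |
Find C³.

[[1, 9, −15], [0, 1, −9], [0, 0, 1]]

C = I + N where N = [[0, 3, 4], [0, 0, −3], [0, 0, 0]] is strictly upper-triangular, so N³ = 0.
(I + N)³ = I + 3·N + 3·N² = [[1, 9, −15], [0, 1, −9], [0, 0, 1]].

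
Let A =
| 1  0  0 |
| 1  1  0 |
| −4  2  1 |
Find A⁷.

A = I + N where N = [[0, 0, 0], [1, 0, 0], [−4, 2, 0]] is strictly lower-triangular, so N³ = 0.
(I + N)⁷ = I + 7·N + 21·N² = [[1, 0, 0], [7, 1, 0], [14, 14, 1]].

[[1, 0, 0], [7, 1, 0], [14, 14, 1]]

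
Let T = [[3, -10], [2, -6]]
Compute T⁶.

tr T = -3 and det T = 2, so the characteristic polynomial is λ² − (-3)λ + (2) with roots -2 and -1.
Eigenvectors give P = [[2, -5], [1, -2]] with P⁻¹ = [[-2, 5], [-1, 2]], and T = P·diag(-2, -1)·P⁻¹.
Then T⁶ = P·diag(64, 1)·P⁻¹ = [[128, -5], [64, -2]] · [[-2, 5], [-1, 2]] = [[-251, 630], [-126, 316]].

[[-251, 630], [-126, 316]]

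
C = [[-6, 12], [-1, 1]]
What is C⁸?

tr C = -5 and det C = 6, so the characteristic polynomial is λ² − (-5)λ + (6) with roots -3 and -2.
Eigenvectors give P = [[4, -3], [1, -1]] with P⁻¹ = [[1, -3], [1, -4]], and C = P·diag(-3, -2)·P⁻¹.
Then C⁸ = P·diag(6561, 256)·P⁻¹ = [[26244, -768], [6561, -256]] · [[1, -3], [1, -4]] = [[25476, -75660], [6305, -18659]].

[[25476, -75660], [6305, -18659]]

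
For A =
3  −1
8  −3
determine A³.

A² = I (check: tr A = 0 and det A = −1), so A³ = A since 3 is odd.

[[3, −1], [8, −3]]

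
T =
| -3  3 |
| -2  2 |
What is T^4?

T^2 = [[3, -3], [2, -2]]
T^3 = [[-3, 3], [-2, 2]]
T^4 = [[3, -3], [2, -2]]

[[3, -3], [2, -2]]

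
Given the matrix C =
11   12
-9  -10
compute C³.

tr C = 1 and det C = -2, so the characteristic polynomial is λ² − (1)λ + (-2) with roots 2 and -1.
Eigenvectors give P = [[4, -1], [-3, 1]] with P⁻¹ = [[1, 1], [3, 4]], and C = P·diag(2, -1)·P⁻¹.
Then C³ = P·diag(8, -1)·P⁻¹ = [[32, 1], [-24, -1]] · [[1, 1], [3, 4]] = [[35, 36], [-27, -28]].

[[35, 36], [-27, -28]]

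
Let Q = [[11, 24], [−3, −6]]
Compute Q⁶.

tr Q = 5 and det Q = 6, so the characteristic polynomial is λ² − (5)λ + (6) with roots 3 and 2.
Eigenvectors give P = [[−3, 8], [1, −3]] with P⁻¹ = [[−3, −8], [−1, −3]], and Q = P·diag(3, 2)·P⁻¹.
Then Q⁶ = P·diag(729, 64)·P⁻¹ = [[−2187, 512], [729, −192]] · [[−3, −8], [−1, −3]] = [[6049, 15960], [−1995, −5256]].

[[6049, 15960], [−1995, −5256]]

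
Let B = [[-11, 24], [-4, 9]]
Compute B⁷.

tr B = -2 and det B = -3, so the characteristic polynomial is λ² − (-2)λ + (-3) with roots -3 and 1.
Eigenvectors give P = [[-3, 2], [-1, 1]] with P⁻¹ = [[-1, 2], [-1, 3]], and B = P·diag(-3, 1)·P⁻¹.
Then B⁷ = P·diag(-2187, 1)·P⁻¹ = [[6561, 2], [2187, 1]] · [[-1, 2], [-1, 3]] = [[-6563, 13128], [-2188, 4377]].

[[-6563, 13128], [-2188, 4377]]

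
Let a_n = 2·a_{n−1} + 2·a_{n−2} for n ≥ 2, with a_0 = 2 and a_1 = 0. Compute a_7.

480

With companion matrix M = [[2, 2], [1, 0]], [a_n, a_{n−1}]ᵀ = M·[a_{n−1}, a_{n−2}]ᵀ, so [a_7, a_6]ᵀ = M^6·[a_1, a_0]ᵀ.
M^6 = [[328, 240], [120, 88]], giving [a_7, a_6]ᵀ = [[480], [176]].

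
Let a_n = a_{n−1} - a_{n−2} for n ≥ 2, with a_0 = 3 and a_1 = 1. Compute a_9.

With companion matrix T = [[1, -1], [1, 0]], [a_n, a_{n−1}]ᵀ = T·[a_{n−1}, a_{n−2}]ᵀ, so [a_9, a_8]ᵀ = T⁸·[a_1, a_0]ᵀ.
T⁸ = [[0, -1], [1, -1]], giving [a_9, a_8]ᵀ = [[-3], [-2]].

-3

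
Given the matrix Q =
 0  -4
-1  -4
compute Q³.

[[-16, -80], [-20, -96]]

Q² = [[4, 16], [4, 20]]
Q³ = [[-16, -80], [-20, -96]]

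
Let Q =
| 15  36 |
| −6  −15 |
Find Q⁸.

tr Q = 0 and det Q = −9, so the characteristic polynomial is λ² − (0)λ + (−9) with roots 3 and −3.
Eigenvectors give P = [[−3, 2], [1, −1]] with P⁻¹ = [[−1, −2], [−1, −3]], and Q = P·diag(3, −3)·P⁻¹.
Then Q⁸ = P·diag(6561, 6561)·P⁻¹ = [[−19683, 13122], [6561, −6561]] · [[−1, −2], [−1, −3]] = [[6561, 0], [0, 6561]].

[[6561, 0], [0, 6561]]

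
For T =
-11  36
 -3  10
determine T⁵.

tr T = -1 and det T = -2, so the characteristic polynomial is λ² − (-1)λ + (-2) with roots 1 and -2.
Eigenvectors give P = [[3, 4], [1, 1]] with P⁻¹ = [[-1, 4], [1, -3]], and T = P·diag(1, -2)·P⁻¹.
Then T⁵ = P·diag(1, -32)·P⁻¹ = [[3, -128], [1, -32]] · [[-1, 4], [1, -3]] = [[-131, 396], [-33, 100]].

[[-131, 396], [-33, 100]]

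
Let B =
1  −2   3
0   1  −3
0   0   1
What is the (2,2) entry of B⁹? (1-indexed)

B = I + N where N = [[0, −2, 3], [0, 0, −3], [0, 0, 0]] is strictly upper-triangular, so N³ = 0.
(I + N)⁹ = I + 9·N + 36·N² = [[1, −18, 243], [0, 1, −27], [0, 0, 1]].

1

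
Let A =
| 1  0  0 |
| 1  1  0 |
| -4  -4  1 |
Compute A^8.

A = I + N where N = [[0, 0, 0], [1, 0, 0], [-4, -4, 0]] is strictly lower-triangular, so N^3 = 0.
(I + N)^8 = I + 8·N + 28·N^2 = [[1, 0, 0], [8, 1, 0], [-144, -32, 1]].

[[1, 0, 0], [8, 1, 0], [-144, -32, 1]]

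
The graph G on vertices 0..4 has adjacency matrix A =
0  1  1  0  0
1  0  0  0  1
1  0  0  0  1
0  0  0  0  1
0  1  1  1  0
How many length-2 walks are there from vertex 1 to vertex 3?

1

The number of length-2 walks from vertex 1 to vertex 3 is entry (1,3) of A², where A is the adjacency matrix.
A² = [[2, 0, 0, 0, 2], [0, 2, 2, 1, 0], [0, 2, 2, 1, 0], [0, 1, 1, 1, 0], [2, 0, 0, 0, 3]]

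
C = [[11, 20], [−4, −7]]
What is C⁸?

tr C = 4 and det C = 3, so the characteristic polynomial is λ² − (4)λ + (3) with roots 3 and 1.
Eigenvectors give P = [[5, −2], [−2, 1]] with P⁻¹ = [[1, 2], [2, 5]], and C = P·diag(3, 1)·P⁻¹.
Then C⁸ = P·diag(6561, 1)·P⁻¹ = [[32805, −2], [−13122, 1]] · [[1, 2], [2, 5]] = [[32801, 65600], [−13120, −26239]].

[[32801, 65600], [−13120, −26239]]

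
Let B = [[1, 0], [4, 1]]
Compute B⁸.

B = I + N where N = [[0, 0], [4, 0]] is strictly lower-triangular, so N² = 0.
(I + N)⁸ = I + 8·N = [[1, 0], [32, 1]].

[[1, 0], [32, 1]]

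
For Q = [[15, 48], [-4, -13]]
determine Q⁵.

tr Q = 2 and det Q = -3, so the characteristic polynomial is λ² − (2)λ + (-3) with roots -1 and 3.
Eigenvectors give P = [[-3, 4], [1, -1]] with P⁻¹ = [[1, 4], [1, 3]], and Q = P·diag(-1, 3)·P⁻¹.
Then Q⁵ = P·diag(-1, 243)·P⁻¹ = [[3, 972], [-1, -243]] · [[1, 4], [1, 3]] = [[975, 2928], [-244, -733]].

[[975, 2928], [-244, -733]]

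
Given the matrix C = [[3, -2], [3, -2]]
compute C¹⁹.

[[3, -2], [3, -2]]

C² = C (a projection; rank 1, trace 1), so C¹⁹ = C.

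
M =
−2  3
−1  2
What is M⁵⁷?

[[−2, 3], [−1, 2]]

M² = I (check: tr M = 0 and det M = −1), so M⁵⁷ = M since 57 is odd.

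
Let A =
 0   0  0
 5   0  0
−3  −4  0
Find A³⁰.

[[0, 0, 0], [0, 0, 0], [0, 0, 0]]

A is strictly triangular, hence nilpotent: A³ = 0, so A³⁰ = 0.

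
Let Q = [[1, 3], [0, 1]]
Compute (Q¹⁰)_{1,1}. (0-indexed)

1

Q = I + N where N = [[0, 3], [0, 0]] is strictly upper-triangular, so N² = 0.
(I + N)¹⁰ = I + 10·N = [[1, 30], [0, 1]].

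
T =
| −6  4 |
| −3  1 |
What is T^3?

[[−84, 76], [−57, 49]]

tr T = −5 and det T = 6, so the characteristic polynomial is λ² − (−5)λ + (6) with roots −3 and −2.
Eigenvectors give P = [[4, 1], [3, 1]] with P⁻¹ = [[1, −1], [−3, 4]], and T = P·diag(−3, −2)·P⁻¹.
Then T^3 = P·diag(−27, −8)·P⁻¹ = [[−108, −8], [−81, −8]] · [[1, −1], [−3, 4]] = [[−84, 76], [−57, 49]].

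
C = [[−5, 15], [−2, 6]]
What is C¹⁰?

C² = C (a projection; rank 1, trace 1), so C¹⁰ = C.

[[−5, 15], [−2, 6]]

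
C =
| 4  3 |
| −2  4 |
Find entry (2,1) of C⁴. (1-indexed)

−320

C² = [[10, 24], [−16, 10]]
C³ = [[−8, 126], [−84, −8]]
C⁴ = [[−284, 480], [−320, −284]]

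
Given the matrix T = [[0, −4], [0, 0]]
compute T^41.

T is strictly triangular, hence nilpotent: T^2 = 0, so T^41 = 0.

[[0, 0], [0, 0]]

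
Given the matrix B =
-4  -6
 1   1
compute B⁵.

[[-94, -186], [31, 61]]

tr B = -3 and det B = 2, so the characteristic polynomial is λ² − (-3)λ + (2) with roots -2 and -1.
Eigenvectors give P = [[-3, -2], [1, 1]] with P⁻¹ = [[-1, -2], [1, 3]], and B = P·diag(-2, -1)·P⁻¹.
Then B⁵ = P·diag(-32, -1)·P⁻¹ = [[96, 2], [-32, -1]] · [[-1, -2], [1, 3]] = [[-94, -186], [31, 61]].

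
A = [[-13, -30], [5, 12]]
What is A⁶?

[[2059, 3990], [-665, -1266]]

tr A = -1 and det A = -6, so the characteristic polynomial is λ² − (-1)λ + (-6) with roots -3 and 2.
Eigenvectors give P = [[-3, -2], [1, 1]] with P⁻¹ = [[-1, -2], [1, 3]], and A = P·diag(-3, 2)·P⁻¹.
Then A⁶ = P·diag(729, 64)·P⁻¹ = [[-2187, -128], [729, 64]] · [[-1, -2], [1, 3]] = [[2059, 3990], [-665, -1266]].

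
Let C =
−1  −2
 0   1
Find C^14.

[[1, 0], [0, 1]]

C² = I (check: tr C = 0 and det C = −1), so C^14 = I since 14 is even.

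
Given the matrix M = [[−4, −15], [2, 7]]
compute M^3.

tr M = 3 and det M = 2, so the characteristic polynomial is λ² − (3)λ + (2) with roots 1 and 2.
Eigenvectors give P = [[−3, −5], [1, 2]] with P⁻¹ = [[−2, −5], [1, 3]], and M = P·diag(1, 2)·P⁻¹.
Then M^3 = P·diag(1, 8)·P⁻¹ = [[−3, −40], [1, 16]] · [[−2, −5], [1, 3]] = [[−34, −105], [14, 43]].

[[−34, −105], [14, 43]]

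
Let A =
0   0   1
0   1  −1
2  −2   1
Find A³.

A² = [[2, −2, 1], [−2, 3, −2], [2, −4, 5]]
A³ = [[2, −4, 5], [−4, 7, −7], [10, −14, 11]]

[[2, −4, 5], [−4, 7, −7], [10, −14, 11]]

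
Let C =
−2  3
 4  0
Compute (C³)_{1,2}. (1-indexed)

48

C² = [[16, −6], [−8, 12]]
C³ = [[−56, 48], [64, −24]]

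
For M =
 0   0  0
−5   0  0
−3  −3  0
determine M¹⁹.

[[0, 0, 0], [0, 0, 0], [0, 0, 0]]

M is strictly triangular, hence nilpotent: M³ = 0, so M¹⁹ = 0.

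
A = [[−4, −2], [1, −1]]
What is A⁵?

tr A = −5 and det A = 6, so the characteristic polynomial is λ² − (−5)λ + (6) with roots −2 and −3.
Eigenvectors give P = [[1, 2], [−1, −1]] with P⁻¹ = [[−1, −2], [1, 1]], and A = P·diag(−2, −3)·P⁻¹.
Then A⁵ = P·diag(−32, −243)·P⁻¹ = [[−32, −486], [32, 243]] · [[−1, −2], [1, 1]] = [[−454, −422], [211, 179]].

[[−454, −422], [211, 179]]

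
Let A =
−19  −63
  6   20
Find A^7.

[[−775, −2709], [258, 902]]

tr A = 1 and det A = −2, so the characteristic polynomial is λ² − (1)λ + (−2) with roots 2 and −1.
Eigenvectors give P = [[−3, 7], [1, −2]] with P⁻¹ = [[2, 7], [1, 3]], and A = P·diag(2, −1)·P⁻¹.
Then A^7 = P·diag(128, −1)·P⁻¹ = [[−384, −7], [128, 2]] · [[2, 7], [1, 3]] = [[−775, −2709], [258, 902]].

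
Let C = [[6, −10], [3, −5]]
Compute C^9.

[[6, −10], [3, −5]]

C² = C (a projection; rank 1, trace 1), so C^9 = C.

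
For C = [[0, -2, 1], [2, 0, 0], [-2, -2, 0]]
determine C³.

C² = [[-6, -2, 0], [0, -4, 2], [-4, 4, -2]]
C³ = [[-4, 12, -6], [-12, -4, 0], [12, 12, -4]]

[[-4, 12, -6], [-12, -4, 0], [12, 12, -4]]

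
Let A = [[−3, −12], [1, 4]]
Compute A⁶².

A² = A (a projection; rank 1, trace 1), so A⁶² = A.

[[−3, −12], [1, 4]]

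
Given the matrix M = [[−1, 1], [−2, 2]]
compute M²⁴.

[[−1, 1], [−2, 2]]

M² = M (a projection; rank 1, trace 1), so M²⁴ = M.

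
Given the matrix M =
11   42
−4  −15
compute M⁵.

[[1451, 5082], [−484, −1695]]

tr M = −4 and det M = 3, so the characteristic polynomial is λ² − (−4)λ + (3) with roots −1 and −3.
Eigenvectors give P = [[−7, 3], [2, −1]] with P⁻¹ = [[−1, −3], [−2, −7]], and M = P·diag(−1, −3)·P⁻¹.
Then M⁵ = P·diag(−1, −243)·P⁻¹ = [[7, −729], [−2, 243]] · [[−1, −3], [−2, −7]] = [[1451, 5082], [−484, −1695]].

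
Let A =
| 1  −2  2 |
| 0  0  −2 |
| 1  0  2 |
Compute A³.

[[13, −6, 30], [−6, 4, −12], [9, −6, 22]]

A² = [[3, −2, 10], [−2, 0, −4], [3, −2, 6]]
A³ = [[13, −6, 30], [−6, 4, −12], [9, −6, 22]]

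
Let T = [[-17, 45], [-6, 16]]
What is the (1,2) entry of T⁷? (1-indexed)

tr T = -1 and det T = -2, so the characteristic polynomial is λ² − (-1)λ + (-2) with roots -2 and 1.
Eigenvectors give P = [[3, -5], [1, -2]] with P⁻¹ = [[2, -5], [1, -3]], and T = P·diag(-2, 1)·P⁻¹.
Then T⁷ = P·diag(-128, 1)·P⁻¹ = [[-384, -5], [-128, -2]] · [[2, -5], [1, -3]] = [[-773, 1935], [-258, 646]].

1935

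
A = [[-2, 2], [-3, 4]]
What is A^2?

[[-2, 4], [-6, 10]]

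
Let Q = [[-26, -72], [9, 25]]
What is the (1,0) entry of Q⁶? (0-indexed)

tr Q = -1 and det Q = -2, so the characteristic polynomial is λ² − (-1)λ + (-2) with roots 1 and -2.
Eigenvectors give P = [[8, -3], [-3, 1]] with P⁻¹ = [[-1, -3], [-3, -8]], and Q = P·diag(1, -2)·P⁻¹.
Then Q⁶ = P·diag(1, 64)·P⁻¹ = [[8, -192], [-3, 64]] · [[-1, -3], [-3, -8]] = [[568, 1512], [-189, -503]].

-189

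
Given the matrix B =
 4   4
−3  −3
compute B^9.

[[4, 4], [−3, −3]]

B² = B (a projection; rank 1, trace 1), so B^9 = B.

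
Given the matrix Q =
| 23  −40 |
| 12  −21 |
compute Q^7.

[[13127, −21880], [6564, −10941]]

tr Q = 2 and det Q = −3, so the characteristic polynomial is λ² − (2)λ + (−3) with roots 3 and −1.
Eigenvectors give P = [[−2, 5], [−1, 3]] with P⁻¹ = [[−3, 5], [−1, 2]], and Q = P·diag(3, −1)·P⁻¹.
Then Q^7 = P·diag(2187, −1)·P⁻¹ = [[−4374, −5], [−2187, −3]] · [[−3, 5], [−1, 2]] = [[13127, −21880], [6564, −10941]].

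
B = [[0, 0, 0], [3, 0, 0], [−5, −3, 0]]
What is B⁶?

[[0, 0, 0], [0, 0, 0], [0, 0, 0]]

B is strictly triangular, hence nilpotent: B³ = 0, so B⁶ = 0.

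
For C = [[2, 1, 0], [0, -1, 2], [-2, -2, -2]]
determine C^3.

C^2 = [[4, 1, 2], [-4, -3, -6], [0, 4, 0]]
C^3 = [[4, -1, -2], [4, 11, 6], [0, -4, 8]]

[[4, -1, -2], [4, 11, 6], [0, -4, 8]]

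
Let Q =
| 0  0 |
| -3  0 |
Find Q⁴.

[[0, 0], [0, 0]]

Q is strictly triangular, hence nilpotent: Q² = 0, so Q⁴ = 0.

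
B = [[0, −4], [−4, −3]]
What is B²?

[[16, 12], [12, 25]]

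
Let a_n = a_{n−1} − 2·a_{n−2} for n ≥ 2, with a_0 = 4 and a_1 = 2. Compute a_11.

With companion matrix A = [[1, −2], [1, 0]], [a_n, a_{n−1}]ᵀ = A·[a_{n−1}, a_{n−2}]ᵀ, so [a_11, a_10]ᵀ = A¹⁰·[a_1, a_0]ᵀ.
A¹⁰ = [[23, 22], [−11, 34]], giving [a_11, a_10]ᵀ = [[134], [114]].

134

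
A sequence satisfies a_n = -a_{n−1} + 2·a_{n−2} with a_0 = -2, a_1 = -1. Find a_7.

With companion matrix A = [[-1, 2], [1, 0]], [a_n, a_{n−1}]ᵀ = A·[a_{n−1}, a_{n−2}]ᵀ, so [a_7, a_6]ᵀ = A^6·[a_1, a_0]ᵀ.
A^6 = [[43, -42], [-21, 22]], giving [a_7, a_6]ᵀ = [[41], [-23]].

41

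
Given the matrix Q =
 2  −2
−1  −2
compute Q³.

Q² = [[6, 0], [0, 6]]
Q³ = [[12, −12], [−6, −12]]

[[12, −12], [−6, −12]]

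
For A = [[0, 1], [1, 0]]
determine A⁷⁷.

A² = I (check: tr A = 0 and det A = −1), so A⁷⁷ = A since 77 is odd.

[[0, 1], [1, 0]]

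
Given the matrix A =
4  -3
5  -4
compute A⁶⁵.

[[4, -3], [5, -4]]

A² = I (check: tr A = 0 and det A = -1), so A⁶⁵ = A since 65 is odd.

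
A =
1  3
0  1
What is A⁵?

A = I + N where N = [[0, 3], [0, 0]] is strictly upper-triangular, so N² = 0.
(I + N)⁵ = I + 5·N = [[1, 15], [0, 1]].

[[1, 15], [0, 1]]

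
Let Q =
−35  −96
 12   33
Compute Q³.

[[−251, −672], [84, 225]]

tr Q = −2 and det Q = −3, so the characteristic polynomial is λ² − (−2)λ + (−3) with roots −3 and 1.
Eigenvectors give P = [[−3, −8], [1, 3]] with P⁻¹ = [[−3, −8], [1, 3]], and Q = P·diag(−3, 1)·P⁻¹.
Then Q³ = P·diag(−27, 1)·P⁻¹ = [[81, −8], [−27, 3]] · [[−3, −8], [1, 3]] = [[−251, −672], [84, 225]].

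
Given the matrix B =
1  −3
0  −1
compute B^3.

B² = I (check: tr B = 0 and det B = −1), so B^3 = B since 3 is odd.

[[1, −3], [0, −1]]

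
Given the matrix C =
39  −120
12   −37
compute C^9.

tr C = 2 and det C = −3, so the characteristic polynomial is λ² − (2)λ + (−3) with roots −1 and 3.
Eigenvectors give P = [[3, 10], [1, 3]] with P⁻¹ = [[−3, 10], [1, −3]], and C = P·diag(−1, 3)·P⁻¹.
Then C^9 = P·diag(−1, 19683)·P⁻¹ = [[−3, 196830], [−1, 59049]] · [[−3, 10], [1, −3]] = [[196839, −590520], [59052, −177157]].

[[196839, −590520], [59052, −177157]]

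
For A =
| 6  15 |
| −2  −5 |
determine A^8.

[[6, 15], [−2, −5]]

A² = A (a projection; rank 1, trace 1), so A^8 = A.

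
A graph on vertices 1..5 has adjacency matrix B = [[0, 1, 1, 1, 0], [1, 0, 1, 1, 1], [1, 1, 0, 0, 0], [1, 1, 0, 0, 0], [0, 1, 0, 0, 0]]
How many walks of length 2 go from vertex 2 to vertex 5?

The number of length-2 walks from vertex 2 to vertex 5 is entry (2,5) of B^2, where B is the adjacency matrix.
B^2 = [[3, 2, 1, 1, 1], [2, 4, 1, 1, 0], [1, 1, 2, 2, 1], [1, 1, 2, 2, 1], [1, 0, 1, 1, 1]]

0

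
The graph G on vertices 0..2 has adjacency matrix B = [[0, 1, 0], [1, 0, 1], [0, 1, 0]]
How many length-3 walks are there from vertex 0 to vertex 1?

2

The number of length-3 walks from vertex 0 to vertex 1 is entry (0,1) of B^3, where B is the adjacency matrix.
B^2 = [[1, 0, 1], [0, 2, 0], [1, 0, 1]]
B^3 = [[0, 2, 0], [2, 0, 2], [0, 2, 0]]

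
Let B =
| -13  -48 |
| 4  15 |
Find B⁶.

tr B = 2 and det B = -3, so the characteristic polynomial is λ² − (2)λ + (-3) with roots -1 and 3.
Eigenvectors give P = [[4, 3], [-1, -1]] with P⁻¹ = [[1, 3], [-1, -4]], and B = P·diag(-1, 3)·P⁻¹.
Then B⁶ = P·diag(1, 729)·P⁻¹ = [[4, 2187], [-1, -729]] · [[1, 3], [-1, -4]] = [[-2183, -8736], [728, 2913]].

[[-2183, -8736], [728, 2913]]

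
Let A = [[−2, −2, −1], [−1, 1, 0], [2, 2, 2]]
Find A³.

A² = [[4, 0, 0], [1, 3, 1], [−2, 2, 2]]
A³ = [[−8, −8, −4], [−3, 3, 1], [6, 10, 6]]

[[−8, −8, −4], [−3, 3, 1], [6, 10, 6]]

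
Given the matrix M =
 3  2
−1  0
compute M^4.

[[31, 30], [−15, −14]]

tr M = 3 and det M = 2, so the characteristic polynomial is λ² − (3)λ + (2) with roots 2 and 1.
Eigenvectors give P = [[−2, −1], [1, 1]] with P⁻¹ = [[−1, −1], [1, 2]], and M = P·diag(2, 1)·P⁻¹.
Then M^4 = P·diag(16, 1)·P⁻¹ = [[−32, −1], [16, 1]] · [[−1, −1], [1, 2]] = [[31, 30], [−15, −14]].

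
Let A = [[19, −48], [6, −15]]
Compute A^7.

[[19675, −52464], [6558, −17487]]

tr A = 4 and det A = 3, so the characteristic polynomial is λ² − (4)λ + (3) with roots 3 and 1.
Eigenvectors give P = [[3, 8], [1, 3]] with P⁻¹ = [[3, −8], [−1, 3]], and A = P·diag(3, 1)·P⁻¹.
Then A^7 = P·diag(2187, 1)·P⁻¹ = [[6561, 8], [2187, 3]] · [[3, −8], [−1, 3]] = [[19675, −52464], [6558, −17487]].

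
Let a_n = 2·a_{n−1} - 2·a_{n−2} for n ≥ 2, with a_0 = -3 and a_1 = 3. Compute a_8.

-48

With companion matrix Q = [[2, -2], [1, 0]], [a_n, a_{n−1}]ᵀ = Q·[a_{n−1}, a_{n−2}]ᵀ, so [a_8, a_7]ᵀ = Q^7·[a_1, a_0]ᵀ.
Q^7 = [[0, 16], [-8, 16]], giving [a_8, a_7]ᵀ = [[-48], [-72]].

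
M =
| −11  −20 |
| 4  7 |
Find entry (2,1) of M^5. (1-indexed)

484

tr M = −4 and det M = 3, so the characteristic polynomial is λ² − (−4)λ + (3) with roots −3 and −1.
Eigenvectors give P = [[5, −2], [−2, 1]] with P⁻¹ = [[1, 2], [2, 5]], and M = P·diag(−3, −1)·P⁻¹.
Then M^5 = P·diag(−243, −1)·P⁻¹ = [[−1215, 2], [486, −1]] · [[1, 2], [2, 5]] = [[−1211, −2420], [484, 967]].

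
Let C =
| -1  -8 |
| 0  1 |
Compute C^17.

[[-1, -8], [0, 1]]

C² = I (check: tr C = 0 and det C = -1), so C^17 = C since 17 is odd.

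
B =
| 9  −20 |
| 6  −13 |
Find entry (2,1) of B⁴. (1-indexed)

tr B = −4 and det B = 3, so the characteristic polynomial is λ² − (−4)λ + (3) with roots −1 and −3.
Eigenvectors give P = [[2, −5], [1, −3]] with P⁻¹ = [[3, −5], [1, −2]], and B = P·diag(−1, −3)·P⁻¹.
Then B⁴ = P·diag(1, 81)·P⁻¹ = [[2, −405], [1, −243]] · [[3, −5], [1, −2]] = [[−399, 800], [−240, 481]].

−240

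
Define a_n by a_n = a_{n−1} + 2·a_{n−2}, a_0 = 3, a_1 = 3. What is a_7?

With companion matrix C = [[1, 2], [1, 0]], [a_n, a_{n−1}]ᵀ = C·[a_{n−1}, a_{n−2}]ᵀ, so [a_7, a_6]ᵀ = C⁶·[a_1, a_0]ᵀ.
C⁶ = [[43, 42], [21, 22]], giving [a_7, a_6]ᵀ = [[255], [129]].

255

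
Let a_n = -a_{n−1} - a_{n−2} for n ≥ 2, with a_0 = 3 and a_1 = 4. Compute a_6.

With companion matrix T = [[-1, -1], [1, 0]], [a_n, a_{n−1}]ᵀ = T·[a_{n−1}, a_{n−2}]ᵀ, so [a_6, a_5]ᵀ = T^5·[a_1, a_0]ᵀ.
T^5 = [[0, 1], [-1, -1]], giving [a_6, a_5]ᵀ = [[3], [-7]].

3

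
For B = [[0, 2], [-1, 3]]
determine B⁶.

tr B = 3 and det B = 2, so the characteristic polynomial is λ² − (3)λ + (2) with roots 2 and 1.
Eigenvectors give P = [[1, -2], [1, -1]] with P⁻¹ = [[-1, 2], [-1, 1]], and B = P·diag(2, 1)·P⁻¹.
Then B⁶ = P·diag(64, 1)·P⁻¹ = [[64, -2], [64, -1]] · [[-1, 2], [-1, 1]] = [[-62, 126], [-63, 127]].

[[-62, 126], [-63, 127]]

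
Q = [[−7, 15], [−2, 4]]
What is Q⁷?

tr Q = −3 and det Q = 2, so the characteristic polynomial is λ² − (−3)λ + (2) with roots −1 and −2.
Eigenvectors give P = [[−5, −3], [−2, −1]] with P⁻¹ = [[1, −3], [−2, 5]], and Q = P·diag(−1, −2)·P⁻¹.
Then Q⁷ = P·diag(−1, −128)·P⁻¹ = [[5, 384], [2, 128]] · [[1, −3], [−2, 5]] = [[−763, 1905], [−254, 634]].

[[−763, 1905], [−254, 634]]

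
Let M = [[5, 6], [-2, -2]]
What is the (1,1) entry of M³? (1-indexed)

29

tr M = 3 and det M = 2, so the characteristic polynomial is λ² − (3)λ + (2) with roots 2 and 1.
Eigenvectors give P = [[-2, 3], [1, -2]] with P⁻¹ = [[-2, -3], [-1, -2]], and M = P·diag(2, 1)·P⁻¹.
Then M³ = P·diag(8, 1)·P⁻¹ = [[-16, 3], [8, -2]] · [[-2, -3], [-1, -2]] = [[29, 42], [-14, -20]].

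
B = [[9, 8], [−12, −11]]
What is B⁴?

tr B = −2 and det B = −3, so the characteristic polynomial is λ² − (−2)λ + (−3) with roots −3 and 1.
Eigenvectors give P = [[−2, −1], [3, 1]] with P⁻¹ = [[1, 1], [−3, −2]], and B = P·diag(−3, 1)·P⁻¹.
Then B⁴ = P·diag(81, 1)·P⁻¹ = [[−162, −1], [243, 1]] · [[1, 1], [−3, −2]] = [[−159, −160], [240, 241]].

[[−159, −160], [240, 241]]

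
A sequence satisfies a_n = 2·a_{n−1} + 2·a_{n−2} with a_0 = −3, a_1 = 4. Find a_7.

With companion matrix T = [[2, 2], [1, 0]], [a_n, a_{n−1}]ᵀ = T·[a_{n−1}, a_{n−2}]ᵀ, so [a_7, a_6]ᵀ = T^6·[a_1, a_0]ᵀ.
T^6 = [[328, 240], [120, 88]], giving [a_7, a_6]ᵀ = [[592], [216]].

592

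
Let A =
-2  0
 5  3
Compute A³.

tr A = 1 and det A = -6, so the characteristic polynomial is λ² − (1)λ + (-6) with roots -2 and 3.
Eigenvectors give P = [[-1, 0], [1, 1]] with P⁻¹ = [[-1, 0], [1, 1]], and A = P·diag(-2, 3)·P⁻¹.
Then A³ = P·diag(-8, 27)·P⁻¹ = [[8, 0], [-8, 27]] · [[-1, 0], [1, 1]] = [[-8, 0], [35, 27]].

[[-8, 0], [35, 27]]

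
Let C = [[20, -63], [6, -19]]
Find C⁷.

[[902, -2709], [258, -775]]

tr C = 1 and det C = -2, so the characteristic polynomial is λ² − (1)λ + (-2) with roots -1 and 2.
Eigenvectors give P = [[3, 7], [1, 2]] with P⁻¹ = [[-2, 7], [1, -3]], and C = P·diag(-1, 2)·P⁻¹.
Then C⁷ = P·diag(-1, 128)·P⁻¹ = [[-3, 896], [-1, 256]] · [[-2, 7], [1, -3]] = [[902, -2709], [258, -775]].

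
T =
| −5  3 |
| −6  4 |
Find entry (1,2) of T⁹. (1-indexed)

tr T = −1 and det T = −2, so the characteristic polynomial is λ² − (−1)λ + (−2) with roots 1 and −2.
Eigenvectors give P = [[−1, 1], [−2, 1]] with P⁻¹ = [[1, −1], [2, −1]], and T = P·diag(1, −2)·P⁻¹.
Then T⁹ = P·diag(1, −512)·P⁻¹ = [[−1, −512], [−2, −512]] · [[1, −1], [2, −1]] = [[−1025, 513], [−1026, 514]].

513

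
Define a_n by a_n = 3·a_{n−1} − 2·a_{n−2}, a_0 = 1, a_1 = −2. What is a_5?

−92

With companion matrix T = [[3, −2], [1, 0]], [a_n, a_{n−1}]ᵀ = T·[a_{n−1}, a_{n−2}]ᵀ, so [a_5, a_4]ᵀ = T^4·[a_1, a_0]ᵀ.
T^4 = [[31, −30], [15, −14]], giving [a_5, a_4]ᵀ = [[−92], [−44]].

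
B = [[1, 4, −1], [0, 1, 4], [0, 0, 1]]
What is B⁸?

[[1, 32, 440], [0, 1, 32], [0, 0, 1]]

B = I + N where N = [[0, 4, −1], [0, 0, 4], [0, 0, 0]] is strictly upper-triangular, so N³ = 0.
(I + N)⁸ = I + 8·N + 28·N² = [[1, 32, 440], [0, 1, 32], [0, 0, 1]].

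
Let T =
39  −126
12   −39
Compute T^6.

tr T = 0 and det T = −9, so the characteristic polynomial is λ² − (0)λ + (−9) with roots −3 and 3.
Eigenvectors give P = [[3, 7], [1, 2]] with P⁻¹ = [[−2, 7], [1, −3]], and T = P·diag(−3, 3)·P⁻¹.
Then T^6 = P·diag(729, 729)·P⁻¹ = [[2187, 5103], [729, 1458]] · [[−2, 7], [1, −3]] = [[729, 0], [0, 729]].

[[729, 0], [0, 729]]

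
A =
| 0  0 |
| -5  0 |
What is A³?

A is strictly triangular, hence nilpotent: A² = 0, so A³ = 0.

[[0, 0], [0, 0]]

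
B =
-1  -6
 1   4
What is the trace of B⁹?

513

tr B = 3 and det B = 2, so the characteristic polynomial is λ² − (3)λ + (2) with roots 2 and 1.
Eigenvectors give P = [[2, 3], [-1, -1]] with P⁻¹ = [[-1, -3], [1, 2]], and B = P·diag(2, 1)·P⁻¹.
Then B⁹ = P·diag(512, 1)·P⁻¹ = [[1024, 3], [-512, -1]] · [[-1, -3], [1, 2]] = [[-1021, -3066], [511, 1534]].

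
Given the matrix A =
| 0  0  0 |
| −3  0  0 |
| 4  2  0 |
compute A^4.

A is strictly triangular, hence nilpotent: A^3 = 0, so A^4 = 0.

[[0, 0, 0], [0, 0, 0], [0, 0, 0]]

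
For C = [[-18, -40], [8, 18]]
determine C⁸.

tr C = 0 and det C = -4, so the characteristic polynomial is λ² − (0)λ + (-4) with roots -2 and 2.
Eigenvectors give P = [[5, -2], [-2, 1]] with P⁻¹ = [[1, 2], [2, 5]], and C = P·diag(-2, 2)·P⁻¹.
Then C⁸ = P·diag(256, 256)·P⁻¹ = [[1280, -512], [-512, 256]] · [[1, 2], [2, 5]] = [[256, 0], [0, 256]].

[[256, 0], [0, 256]]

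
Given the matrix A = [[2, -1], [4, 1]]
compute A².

[[0, -3], [12, -3]]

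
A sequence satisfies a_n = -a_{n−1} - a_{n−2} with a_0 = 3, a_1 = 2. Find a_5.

With companion matrix Q = [[-1, -1], [1, 0]], [a_n, a_{n−1}]ᵀ = Q·[a_{n−1}, a_{n−2}]ᵀ, so [a_5, a_4]ᵀ = Q^4·[a_1, a_0]ᵀ.
Q^4 = [[-1, -1], [1, 0]], giving [a_5, a_4]ᵀ = [[-5], [2]].

-5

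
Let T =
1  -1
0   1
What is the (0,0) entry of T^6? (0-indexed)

1

T = I + N where N = [[0, -1], [0, 0]] is strictly upper-triangular, so N^2 = 0.
(I + N)^6 = I + 6·N = [[1, -6], [0, 1]].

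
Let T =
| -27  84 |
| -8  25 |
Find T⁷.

[[-15315, 45948], [-4376, 13129]]

tr T = -2 and det T = -3, so the characteristic polynomial is λ² − (-2)λ + (-3) with roots 1 and -3.
Eigenvectors give P = [[3, -7], [1, -2]] with P⁻¹ = [[-2, 7], [-1, 3]], and T = P·diag(1, -3)·P⁻¹.
Then T⁷ = P·diag(1, -2187)·P⁻¹ = [[3, 15309], [1, 4374]] · [[-2, 7], [-1, 3]] = [[-15315, 45948], [-4376, 13129]].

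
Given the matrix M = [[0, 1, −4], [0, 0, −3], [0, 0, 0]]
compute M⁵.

[[0, 0, 0], [0, 0, 0], [0, 0, 0]]

M is strictly triangular, hence nilpotent: M³ = 0, so M⁵ = 0.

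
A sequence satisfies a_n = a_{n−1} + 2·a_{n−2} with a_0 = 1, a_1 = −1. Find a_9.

−1

With companion matrix A = [[1, 2], [1, 0]], [a_n, a_{n−1}]ᵀ = A·[a_{n−1}, a_{n−2}]ᵀ, so [a_9, a_8]ᵀ = A^8·[a_1, a_0]ᵀ.
A^8 = [[171, 170], [85, 86]], giving [a_9, a_8]ᵀ = [[−1], [1]].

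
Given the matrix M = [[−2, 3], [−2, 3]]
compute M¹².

[[−2, 3], [−2, 3]]

M² = M (a projection; rank 1, trace 1), so M¹² = M.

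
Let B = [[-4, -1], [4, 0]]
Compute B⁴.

[[80, 32], [-128, -48]]

B² = [[12, 4], [-16, -4]]
B³ = [[-32, -12], [48, 16]]
B⁴ = [[80, 32], [-128, -48]]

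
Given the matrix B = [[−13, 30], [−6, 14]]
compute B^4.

[[−59, 150], [−30, 76]]

tr B = 1 and det B = −2, so the characteristic polynomial is λ² − (1)λ + (−2) with roots −1 and 2.
Eigenvectors give P = [[5, 2], [2, 1]] with P⁻¹ = [[1, −2], [−2, 5]], and B = P·diag(−1, 2)·P⁻¹.
Then B^4 = P·diag(1, 16)·P⁻¹ = [[5, 32], [2, 16]] · [[1, −2], [−2, 5]] = [[−59, 150], [−30, 76]].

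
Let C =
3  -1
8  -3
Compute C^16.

[[1, 0], [0, 1]]

C² = I (check: tr C = 0 and det C = -1), so C^16 = I since 16 is even.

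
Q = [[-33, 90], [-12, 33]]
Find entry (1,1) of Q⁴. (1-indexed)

tr Q = 0 and det Q = -9, so the characteristic polynomial is λ² − (0)λ + (-9) with roots 3 and -3.
Eigenvectors give P = [[-5, 3], [-2, 1]] with P⁻¹ = [[1, -3], [2, -5]], and Q = P·diag(3, -3)·P⁻¹.
Then Q⁴ = P·diag(81, 81)·P⁻¹ = [[-405, 243], [-162, 81]] · [[1, -3], [2, -5]] = [[81, 0], [0, 81]].

81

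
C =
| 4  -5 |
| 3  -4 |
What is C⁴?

[[1, 0], [0, 1]]

C² = I (check: tr C = 0 and det C = -1), so C⁴ = I since 4 is even.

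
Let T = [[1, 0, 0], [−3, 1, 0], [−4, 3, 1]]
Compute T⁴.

T = I + N where N = [[0, 0, 0], [−3, 0, 0], [−4, 3, 0]] is strictly lower-triangular, so N³ = 0.
(I + N)⁴ = I + 4·N + 6·N² = [[1, 0, 0], [−12, 1, 0], [−70, 12, 1]].

[[1, 0, 0], [−12, 1, 0], [−70, 12, 1]]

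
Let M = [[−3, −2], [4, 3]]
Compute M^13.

[[−3, −2], [4, 3]]

M² = I (check: tr M = 0 and det M = −1), so M^13 = M since 13 is odd.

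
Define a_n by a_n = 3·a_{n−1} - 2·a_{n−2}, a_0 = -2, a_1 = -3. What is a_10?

With companion matrix A = [[3, -2], [1, 0]], [a_n, a_{n−1}]ᵀ = A·[a_{n−1}, a_{n−2}]ᵀ, so [a_10, a_9]ᵀ = A⁹·[a_1, a_0]ᵀ.
A⁹ = [[1023, -1022], [511, -510]], giving [a_10, a_9]ᵀ = [[-1025], [-513]].

-1025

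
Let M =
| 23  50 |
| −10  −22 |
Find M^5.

tr M = 1 and det M = −6, so the characteristic polynomial is λ² − (1)λ + (−6) with roots 3 and −2.
Eigenvectors give P = [[−5, 2], [2, −1]] with P⁻¹ = [[−1, −2], [−2, −5]], and M = P·diag(3, −2)·P⁻¹.
Then M^5 = P·diag(243, −32)·P⁻¹ = [[−1215, −64], [486, 32]] · [[−1, −2], [−2, −5]] = [[1343, 2750], [−550, −1132]].

[[1343, 2750], [−550, −1132]]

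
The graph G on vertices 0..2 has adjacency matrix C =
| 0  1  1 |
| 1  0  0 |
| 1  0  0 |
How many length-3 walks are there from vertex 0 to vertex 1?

The number of length-3 walks from vertex 0 to vertex 1 is entry (0,1) of C^3, where C is the adjacency matrix.
C^2 = [[2, 0, 0], [0, 1, 1], [0, 1, 1]]
C^3 = [[0, 2, 2], [2, 0, 0], [2, 0, 0]]

2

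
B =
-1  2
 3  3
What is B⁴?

B² = [[7, 4], [6, 15]]
B³ = [[5, 26], [39, 57]]
B⁴ = [[73, 88], [132, 249]]

[[73, 88], [132, 249]]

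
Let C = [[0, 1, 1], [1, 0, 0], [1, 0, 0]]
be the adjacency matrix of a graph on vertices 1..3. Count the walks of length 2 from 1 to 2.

0

The number of length-2 walks from vertex 1 to vertex 2 is entry (1,2) of C², where C is the adjacency matrix.
C² = [[2, 0, 0], [0, 1, 1], [0, 1, 1]]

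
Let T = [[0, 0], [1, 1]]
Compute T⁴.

[[0, 0], [1, 1]]

T² = T (a projection; rank 1, trace 1), so T⁴ = T.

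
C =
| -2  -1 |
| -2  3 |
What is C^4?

C^2 = [[6, -1], [-2, 11]]
C^3 = [[-10, -9], [-18, 35]]
C^4 = [[38, -17], [-34, 123]]

[[38, -17], [-34, 123]]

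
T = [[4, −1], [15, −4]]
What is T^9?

[[4, −1], [15, −4]]

T² = I (check: tr T = 0 and det T = −1), so T^9 = T since 9 is odd.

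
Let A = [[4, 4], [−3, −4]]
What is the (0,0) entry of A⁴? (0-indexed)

A² = [[4, 0], [0, 4]]
A³ = [[16, 16], [−12, −16]]
A⁴ = [[16, 0], [0, 16]]

16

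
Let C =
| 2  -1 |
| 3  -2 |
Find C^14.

C² = I (check: tr C = 0 and det C = -1), so C^14 = I since 14 is even.

[[1, 0], [0, 1]]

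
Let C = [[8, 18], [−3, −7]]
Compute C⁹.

tr C = 1 and det C = −2, so the characteristic polynomial is λ² − (1)λ + (−2) with roots −1 and 2.
Eigenvectors give P = [[−2, 3], [1, −1]] with P⁻¹ = [[1, 3], [1, 2]], and C = P·diag(−1, 2)·P⁻¹.
Then C⁹ = P·diag(−1, 512)·P⁻¹ = [[2, 1536], [−1, −512]] · [[1, 3], [1, 2]] = [[1538, 3078], [−513, −1027]].

[[1538, 3078], [−513, −1027]]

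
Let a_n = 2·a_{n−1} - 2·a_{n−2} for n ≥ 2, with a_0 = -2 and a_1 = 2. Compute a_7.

With companion matrix M = [[2, -2], [1, 0]], [a_n, a_{n−1}]ᵀ = M·[a_{n−1}, a_{n−2}]ᵀ, so [a_7, a_6]ᵀ = M^6·[a_1, a_0]ᵀ.
M^6 = [[-8, 16], [-8, 8]], giving [a_7, a_6]ᵀ = [[-48], [-32]].

-48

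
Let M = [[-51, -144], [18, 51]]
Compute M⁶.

[[729, 0], [0, 729]]

tr M = 0 and det M = -9, so the characteristic polynomial is λ² − (0)λ + (-9) with roots -3 and 3.
Eigenvectors give P = [[-3, -8], [1, 3]] with P⁻¹ = [[-3, -8], [1, 3]], and M = P·diag(-3, 3)·P⁻¹.
Then M⁶ = P·diag(729, 729)·P⁻¹ = [[-2187, -5832], [729, 2187]] · [[-3, -8], [1, 3]] = [[729, 0], [0, 729]].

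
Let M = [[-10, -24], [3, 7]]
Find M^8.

tr M = -3 and det M = 2, so the characteristic polynomial is λ² − (-3)λ + (2) with roots -2 and -1.
Eigenvectors give P = [[-3, -8], [1, 3]] with P⁻¹ = [[-3, -8], [1, 3]], and M = P·diag(-2, -1)·P⁻¹.
Then M^8 = P·diag(256, 1)·P⁻¹ = [[-768, -8], [256, 3]] · [[-3, -8], [1, 3]] = [[2296, 6120], [-765, -2039]].

[[2296, 6120], [-765, -2039]]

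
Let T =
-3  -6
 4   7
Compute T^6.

[[-1455, -2184], [1456, 2185]]

tr T = 4 and det T = 3, so the characteristic polynomial is λ² − (4)λ + (3) with roots 3 and 1.
Eigenvectors give P = [[-1, 3], [1, -2]] with P⁻¹ = [[2, 3], [1, 1]], and T = P·diag(3, 1)·P⁻¹.
Then T^6 = P·diag(729, 1)·P⁻¹ = [[-729, 3], [729, -2]] · [[2, 3], [1, 1]] = [[-1455, -2184], [1456, 2185]].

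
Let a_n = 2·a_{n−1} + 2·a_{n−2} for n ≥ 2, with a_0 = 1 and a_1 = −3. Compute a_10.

−15168

With companion matrix C = [[2, 2], [1, 0]], [a_n, a_{n−1}]ᵀ = C·[a_{n−1}, a_{n−2}]ᵀ, so [a_10, a_9]ᵀ = C⁹·[a_1, a_0]ᵀ.
C⁹ = [[6688, 4896], [2448, 1792]], giving [a_10, a_9]ᵀ = [[−15168], [−5552]].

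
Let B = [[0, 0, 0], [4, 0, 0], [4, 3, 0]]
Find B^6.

B is strictly triangular, hence nilpotent: B^3 = 0, so B^6 = 0.

[[0, 0, 0], [0, 0, 0], [0, 0, 0]]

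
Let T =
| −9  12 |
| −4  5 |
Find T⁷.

tr T = −4 and det T = 3, so the characteristic polynomial is λ² − (−4)λ + (3) with roots −3 and −1.
Eigenvectors give P = [[2, −3], [1, −2]] with P⁻¹ = [[2, −3], [1, −2]], and T = P·diag(−3, −1)·P⁻¹.
Then T⁷ = P·diag(−2187, −1)·P⁻¹ = [[−4374, 3], [−2187, 2]] · [[2, −3], [1, −2]] = [[−8745, 13116], [−4372, 6557]].

[[−8745, 13116], [−4372, 6557]]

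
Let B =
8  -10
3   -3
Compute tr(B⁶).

tr B = 5 and det B = 6, so the characteristic polynomial is λ² − (5)λ + (6) with roots 2 and 3.
Eigenvectors give P = [[5, -2], [3, -1]] with P⁻¹ = [[-1, 2], [-3, 5]], and B = P·diag(2, 3)·P⁻¹.
Then B⁶ = P·diag(64, 729)·P⁻¹ = [[320, -1458], [192, -729]] · [[-1, 2], [-3, 5]] = [[4054, -6650], [1995, -3261]].

793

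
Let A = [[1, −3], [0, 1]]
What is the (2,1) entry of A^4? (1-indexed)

A = I + N where N = [[0, −3], [0, 0]] is strictly upper-triangular, so N^2 = 0.
(I + N)^4 = I + 4·N = [[1, −12], [0, 1]].

0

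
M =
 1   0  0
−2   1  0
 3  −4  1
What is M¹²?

M = I + N where N = [[0, 0, 0], [−2, 0, 0], [3, −4, 0]] is strictly lower-triangular, so N³ = 0.
(I + N)¹² = I + 12·N + 66·N² = [[1, 0, 0], [−24, 1, 0], [564, −48, 1]].

[[1, 0, 0], [−24, 1, 0], [564, −48, 1]]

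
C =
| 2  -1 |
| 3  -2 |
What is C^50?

[[1, 0], [0, 1]]

C² = I (check: tr C = 0 and det C = -1), so C^50 = I since 50 is even.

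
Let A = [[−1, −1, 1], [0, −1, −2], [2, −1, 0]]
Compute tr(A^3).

A^2 = [[3, 1, 1], [−4, 3, 2], [−2, −1, 4]]
A^3 = [[−1, −5, 1], [8, −1, −10], [10, −1, 0]]

−2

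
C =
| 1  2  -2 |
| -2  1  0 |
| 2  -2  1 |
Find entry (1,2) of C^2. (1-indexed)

8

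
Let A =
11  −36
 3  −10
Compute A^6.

tr A = 1 and det A = −2, so the characteristic polynomial is λ² − (1)λ + (−2) with roots −1 and 2.
Eigenvectors give P = [[3, 4], [1, 1]] with P⁻¹ = [[−1, 4], [1, −3]], and A = P·diag(−1, 2)·P⁻¹.
Then A^6 = P·diag(1, 64)·P⁻¹ = [[3, 256], [1, 64]] · [[−1, 4], [1, −3]] = [[253, −756], [63, −188]].

[[253, −756], [63, −188]]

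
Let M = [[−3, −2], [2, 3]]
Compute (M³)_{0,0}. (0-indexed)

M² = [[5, 0], [0, 5]]
M³ = [[−15, −10], [10, 15]]

−15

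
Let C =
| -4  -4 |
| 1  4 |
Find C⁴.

[[144, 0], [0, 144]]

C² = [[12, 0], [0, 12]]
C³ = [[-48, -48], [12, 48]]
C⁴ = [[144, 0], [0, 144]]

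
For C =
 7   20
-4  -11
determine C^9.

[[78727, 196820], [-39364, -98411]]

tr C = -4 and det C = 3, so the characteristic polynomial is λ² − (-4)λ + (3) with roots -3 and -1.
Eigenvectors give P = [[2, 5], [-1, -2]] with P⁻¹ = [[-2, -5], [1, 2]], and C = P·diag(-3, -1)·P⁻¹.
Then C^9 = P·diag(-19683, -1)·P⁻¹ = [[-39366, -5], [19683, 2]] · [[-2, -5], [1, 2]] = [[78727, 196820], [-39364, -98411]].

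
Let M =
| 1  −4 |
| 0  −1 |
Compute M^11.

[[1, −4], [0, −1]]

M² = I (check: tr M = 0 and det M = −1), so M^11 = M since 11 is odd.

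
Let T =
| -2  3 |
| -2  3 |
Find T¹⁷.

[[-2, 3], [-2, 3]]

T² = T (a projection; rank 1, trace 1), so T¹⁷ = T.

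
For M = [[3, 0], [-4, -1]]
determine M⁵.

tr M = 2 and det M = -3, so the characteristic polynomial is λ² − (2)λ + (-3) with roots -1 and 3.
Eigenvectors give P = [[0, -1], [1, 1]] with P⁻¹ = [[1, 1], [-1, 0]], and M = P·diag(-1, 3)·P⁻¹.
Then M⁵ = P·diag(-1, 243)·P⁻¹ = [[0, -243], [-1, 243]] · [[1, 1], [-1, 0]] = [[243, 0], [-244, -1]].

[[243, 0], [-244, -1]]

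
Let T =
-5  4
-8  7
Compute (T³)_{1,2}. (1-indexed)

tr T = 2 and det T = -3, so the characteristic polynomial is λ² − (2)λ + (-3) with roots 3 and -1.
Eigenvectors give P = [[1, 1], [2, 1]] with P⁻¹ = [[-1, 1], [2, -1]], and T = P·diag(3, -1)·P⁻¹.
Then T³ = P·diag(27, -1)·P⁻¹ = [[27, -1], [54, -1]] · [[-1, 1], [2, -1]] = [[-29, 28], [-56, 55]].

28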